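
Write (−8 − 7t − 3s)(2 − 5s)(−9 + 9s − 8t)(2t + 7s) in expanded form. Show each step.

(−8 − 7t − 3s)(2 − 5s)(−9 + 9s − 8t)(2t + 7s)
= (−16 + 40s − 14t + 35st − 6s + 15s^2)(−9 + 9s − 8t)(2t + 7s)    [distributive law]
= (−16 + 34s − 14t + 35st + 15s^2)(−9 + 9s − 8t)(2t + 7s)    [combine like terms]
= (144 − 144s + 128t − 306s + 306s^2 − 272st + 126t − 126st + 112t^2 − 315st + 315s^2t − 280st^2 − 135s^2 + 135s^3 − 120s^2t)(2t + 7s)    [distributive law]
= (144 − 450s + 254t + 171s^2 − 713st + 112t^2 + 195s^2t − 280st^2 + 135s^3)(2t + 7s)    [combine like terms]
= 288t + 1008s − 900st − 3150s^2 + 508t^2 + 1778st + 342s^2t + 1197s^3 − 1426st^2 − 4991s^2t + 224t^3 + 784st^2 + 390s^2t^2 + 1365s^3t − 560st^3 − 1960s^2t^2 + 270s^3t + 945s^4    [distributive law]
= 288t + 1008s + 878st − 3150s^2 + 508t^2 − 4649s^2t + 1197s^3 − 642st^2 + 224t^3 − 1570s^2t^2 + 1635s^3t − 560st^3 + 945s^4    [combine like terms]

288t + 1008s + 878st − 3150s^2 + 508t^2 − 4649s^2t + 1197s^3 − 642st^2 + 224t^3 − 1570s^2t^2 + 1635s^3t − 560st^3 + 945s^4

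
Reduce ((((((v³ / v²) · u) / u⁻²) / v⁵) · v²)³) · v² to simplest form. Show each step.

u⁹v⁻⁴

((((((v³ / v²) · u) / u⁻²) / v⁵) · v²)³) · v²
= ((((((v³ / v²) · u) / u⁻²) / v⁵)³) · ((v²)³)) · v²    [power of a product]
= ((((((v³ / v²) · u) / u⁻²)³) / ((v⁵)³)) · ((v²)³)) · v²    [power of a quotient]
= ((((((v³ / v²) · u)³) / ((u⁻²)³)) / ((v⁵)³)) · ((v²)³)) · v²    [power of a quotient]
= ((((((v³ / v²)³) · (u³)) / ((u⁻²)³)) / ((v⁵)³)) · ((v²)³)) · v²    [power of a product]
= (((((((v³)³) / ((v²)³)) · (u³)) / ((u⁻²)³)) / ((v⁵)³)) · ((v²)³)) · v²    [power of a quotient]
= (((((v⁹ / ((v²)³)) · (u³)) / ((u⁻²)³)) / ((v⁵)³)) · ((v²)³)) · v²    [power of a power]
= (((((v⁹ / v⁶) · (u³)) / ((u⁻²)³)) / ((v⁵)³)) · ((v²)³)) · v²    [power of a power]
= ((((v³ · (u³)) / ((u⁻²)³)) / ((v⁵)³)) · ((v²)³)) · v²    [quotient of powers]
= ((((v³ · u³) / u⁻⁶) / ((v⁵)³)) · ((v²)³)) · v²    [power of a power]
= ((((v³ · u³) / u⁻⁶) / v¹⁵) · ((v²)³)) · v²    [power of a power]
= ((((v³ · u³) / u⁻⁶) / v¹⁵) · v⁶) · v²    [power of a power]
= u⁹v⁻⁴    [quotient of powers; product of powers]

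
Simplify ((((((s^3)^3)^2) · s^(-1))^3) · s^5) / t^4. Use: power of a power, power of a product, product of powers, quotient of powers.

((((((s^3)^3)^2) · s^(-1))^3) · s^5) / t^4
= ((((((s^3)^3)^2)^3) · ((s^(-1))^3)) · s^5) / t^4    [power of a product]
= (((((s^3)^3)^6) · ((s^(-1))^3)) · s^5) / t^4    [power of a power]
= ((((s^3)^18) · ((s^(-1))^3)) · s^5) / t^4    [power of a power]
= ((s^54 · ((s^(-1))^3)) · s^5) / t^4    [power of a power]
= ((s^54 · s^(-3)) · s^5) / t^4    [power of a power]
= (s^51 · s^5) / t^4    [product of powers]
= s^56 / t^4    [product of powers]
= s^56·t^(-4)    [quotient of powers]

s^56·t^(-4)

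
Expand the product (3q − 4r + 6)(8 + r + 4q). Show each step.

48q − 13qr + 12q² − 26r − 4r² + 48

(3q − 4r + 6)(8 + r + 4q)
= 24q + 3qr + 12q² − 32r − 4r² − 16qr + 48 + 6r + 24q    [distributive law]
= 48q − 13qr + 12q² − 26r − 4r² + 48    [combine like terms]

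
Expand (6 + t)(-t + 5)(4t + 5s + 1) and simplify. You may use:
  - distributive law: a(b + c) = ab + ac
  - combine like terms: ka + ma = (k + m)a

-5t² - 5st + 119t + 150s + 30 - 4t³ - 5st²

(6 + t)(-t + 5)(4t + 5s + 1)
= (-6t + 30 - t² + 5t)(4t + 5s + 1)    [distributive law]
= (-t + 30 - t²)(4t + 5s + 1)    [combine like terms]
= -4t² - 5st - t + 120t + 150s + 30 - 4t³ - 5st² - t²    [distributive law]
= -5t² - 5st + 119t + 150s + 30 - 4t³ - 5st²    [combine like terms]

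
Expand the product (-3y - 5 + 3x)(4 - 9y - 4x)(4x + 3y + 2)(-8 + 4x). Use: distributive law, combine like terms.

-1560xy + 1560x^2y - 1224y^2 + 108xy^2 - 48y + 252x^2y^2 - 648y^3 + 324xy^3 - 384x^3y - 32x - 896x^2 + 320 + 800x^3 - 192x^4

(-3y - 5 + 3x)(4 - 9y - 4x)(4x + 3y + 2)(-8 + 4x)
= (-12y + 27y^2 + 12xy - 20 + 45y + 20x + 12x - 27xy - 12x^2)(4x + 3y + 2)(-8 + 4x)    [distributive law]
= (33y + 27y^2 - 15xy - 20 + 32x - 12x^2)(4x + 3y + 2)(-8 + 4x)    [combine like terms]
= (132xy + 99y^2 + 66y + 108xy^2 + 81y^3 + 54y^2 - 60x^2y - 45xy^2 - 30xy - 80x - 60y - 40 + 128x^2 + 96xy + 64x - 48x^3 - 36x^2y - 24x^2)(-8 + 4x)    [distributive law]
= (198xy + 153y^2 + 6y + 63xy^2 + 81y^3 - 96x^2y - 16x - 40 + 104x^2 - 48x^3)(-8 + 4x)    [combine like terms]
= -1584xy + 792x^2y - 1224y^2 + 612xy^2 - 48y + 24xy - 504xy^2 + 252x^2y^2 - 648y^3 + 324xy^3 + 768x^2y - 384x^3y + 128x - 64x^2 + 320 - 160x - 832x^2 + 416x^3 + 384x^3 - 192x^4    [distributive law]
= -1560xy + 1560x^2y - 1224y^2 + 108xy^2 - 48y + 252x^2y^2 - 648y^3 + 324xy^3 - 384x^3y - 32x - 896x^2 + 320 + 800x^3 - 192x^4    [combine like terms]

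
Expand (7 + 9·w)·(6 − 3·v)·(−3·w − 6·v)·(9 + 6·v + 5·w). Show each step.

(7 + 9·w)·(6 − 3·v)·(−3·w − 6·v)·(9 + 6·v + 5·w)
= (42 − 21·v + 54·w − 27·v·w)·(−3·w − 6·v)·(9 + 6·v + 5·w)    [distributive law]
= (−126·w − 252·v + 63·v·w + 126·v^2 − 162·w^2 − 324·v·w + 81·v·w^2 + 162·v^2·w)·(9 + 6·v + 5·w)    [distributive law]
= (−126·w − 252·v − 261·v·w + 126·v^2 − 162·w^2 + 81·v·w^2 + 162·v^2·w)·(9 + 6·v + 5·w)    [combine like terms]
= −1134·w − 756·v·w − 630·w^2 − 2268·v − 1512·v^2 − 1260·v·w − 2349·v·w − 1566·v^2·w − 1305·v·w^2 + 1134·v^2 + 756·v^3 + 630·v^2·w − 1458·w^2 − 972·v·w^2 − 810·w^3 + 729·v·w^2 + 486·v^2·w^2 + 405·v·w^3 + 1458·v^2·w + 972·v^3·w + 810·v^2·w^2    [distributive law]
= −1134·w − 4365·v·w − 2088·w^2 − 2268·v − 378·v^2 + 522·v^2·w − 1548·v·w^2 + 756·v^3 − 810·w^3 + 1296·v^2·w^2 + 405·v·w^3 + 972·v^3·w    [combine like terms]

−1134·w − 4365·v·w − 2088·w^2 − 2268·v − 378·v^2 + 522·v^2·w − 1548·v·w^2 + 756·v^3 − 810·w^3 + 1296·v^2·w^2 + 405·v·w^3 + 972·v^3·w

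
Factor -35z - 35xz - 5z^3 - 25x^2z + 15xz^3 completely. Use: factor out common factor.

-35z - 35xz - 5z^3 - 25x^2z + 15xz^3
= 5(-7z - 7xz - z^3 - 5x^2z + 3xz^3)    [factor out 5]
= 5z(-7 - 7x - z^2 - 5x^2 + 3xz^2)    [factor out z]

5z(-7 - 7x - z^2 - 5x^2 + 3xz^2)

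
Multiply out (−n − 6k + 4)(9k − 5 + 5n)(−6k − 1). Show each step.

234k^2n − 111kn − 25n + 30kn^2 + 5n^2 + 324k^3 − 342k^2 + 54k + 20

(−n − 6k + 4)(9k − 5 + 5n)(−6k − 1)
= (−9kn + 5n − 5n^2 − 54k^2 + 30k − 30kn + 36k − 20 + 20n)(−6k − 1)    [distributive law]
= (−39kn + 25n − 5n^2 − 54k^2 + 66k − 20)(−6k − 1)    [combine like terms]
= 234k^2n + 39kn − 150kn − 25n + 30kn^2 + 5n^2 + 324k^3 + 54k^2 − 396k^2 − 66k + 120k + 20    [distributive law]
= 234k^2n − 111kn − 25n + 30kn^2 + 5n^2 + 324k^3 − 342k^2 + 54k + 20    [combine like terms]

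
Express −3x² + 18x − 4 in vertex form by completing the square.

−3x² + 18x − 4
= −3(x² − 6x) − 4    [factor out -3 from the x-terms]
= −3(x² − 6x + 9 − 9) − 4    [add and subtract 9 inside the bracket]
= −3(x − 3)² + 27 − 4    [perfect-square identity]
= −3(x − 3)² + 23    [combine constants]

−3(x − 3)² + 23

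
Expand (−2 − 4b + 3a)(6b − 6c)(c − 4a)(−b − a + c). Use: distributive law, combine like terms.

(−2 − 4b + 3a)(6b − 6c)(c − 4a)(−b − a + c)
= (−12b + 12c − 24b^2 + 24bc + 18ab − 18ac)(c − 4a)(−b − a + c)    [distributive law]
= (−12bc + 48ab + 12c^2 − 48ac − 24b^2c + 96ab^2 + 24bc^2 − 96abc + 18abc − 72a^2b − 18ac^2 + 72a^2c)(−b − a + c)    [distributive law]
= (−12bc + 48ab + 12c^2 − 48ac − 24b^2c + 96ab^2 + 24bc^2 − 78abc − 72a^2b − 18ac^2 + 72a^2c)(−b − a + c)    [combine like terms]
= 12b^2c + 12abc − 12bc^2 − 48ab^2 − 48a^2b + 48abc − 12bc^2 − 12ac^2 + 12c^3 + 48abc + 48a^2c − 48ac^2 + 24b^3c + 24ab^2c − 24b^2c^2 − 96ab^3 − 96a^2b^2 + 96ab^2c − 24b^2c^2 − 24abc^2 + 24bc^3 + 78ab^2c + 78a^2bc − 78abc^2 + 72a^2b^2 + 72a^3b − 72a^2bc + 18abc^2 + 18a^2c^2 − 18ac^3 − 72a^2bc − 72a^3c + 72a^2c^2    [distributive law]
= 12b^2c + 108abc − 24bc^2 − 48ab^2 − 48a^2b − 60ac^2 + 12c^3 + 48a^2c + 24b^3c + 198ab^2c − 48b^2c^2 − 96ab^3 − 24a^2b^2 − 84abc^2 + 24bc^3 − 66a^2bc + 72a^3b + 90a^2c^2 − 18ac^3 − 72a^3c    [combine like terms]

12b^2c + 108abc − 24bc^2 − 48ab^2 − 48a^2b − 60ac^2 + 12c^3 + 48a^2c + 24b^3c + 198ab^2c − 48b^2c^2 − 96ab^3 − 24a^2b^2 − 84abc^2 + 24bc^3 − 66a^2bc + 72a^3b + 90a^2c^2 − 18ac^3 − 72a^3c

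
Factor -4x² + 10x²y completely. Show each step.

-4x² + 10x²y
= 2(-2x² + 5x²y)    [factor out 2]
= 2x²(-2 + 5y)    [factor out x²]

2x²(-2 + 5y)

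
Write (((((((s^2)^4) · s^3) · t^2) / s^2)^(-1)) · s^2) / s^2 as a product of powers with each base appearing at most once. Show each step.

(((((((s^2)^4) · s^3) · t^2) / s^2)^(-1)) · s^2) / s^2
= (((((((s^2)^4) · s^3) · t^2)^(-1)) / ((s^2)^(-1))) · s^2) / s^2    [power of a quotient]
= (((((((s^2)^4) · s^3)^(-1)) · ((t^2)^(-1))) / ((s^2)^(-1))) · s^2) / s^2    [power of a product]
= (((((((s^2)^4)^(-1)) · ((s^3)^(-1))) · ((t^2)^(-1))) / ((s^2)^(-1))) · s^2) / s^2    [power of a product]
= ((((((s^2)^(-4)) · ((s^3)^(-1))) · ((t^2)^(-1))) / ((s^2)^(-1))) · s^2) / s^2    [power of a power]
= ((((s^(-8) · ((s^3)^(-1))) · ((t^2)^(-1))) / ((s^2)^(-1))) · s^2) / s^2    [power of a power]
= ((((s^(-8) · s^(-3)) · ((t^2)^(-1))) / ((s^2)^(-1))) · s^2) / s^2    [power of a power]
= (((s^(-11) · ((t^2)^(-1))) / ((s^2)^(-1))) · s^2) / s^2    [product of powers]
= (((s^(-11) · t^(-2)) / ((s^2)^(-1))) · s^2) / s^2    [power of a power]
= (((s^(-11) · t^(-2)) / s^(-2)) · s^2) / s^2    [power of a power]
= s^(-9)t^(-2)    [quotient of powers; product of powers]

s^(-9)t^(-2)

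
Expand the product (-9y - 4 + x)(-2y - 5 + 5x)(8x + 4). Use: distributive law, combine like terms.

144xy^2 + 72y^2 + 236xy + 212y - 376x^2y + 60x + 80 - 180x^2 + 40x^3

(-9y - 4 + x)(-2y - 5 + 5x)(8x + 4)
= (18y^2 + 45y - 45xy + 8y + 20 - 20x - 2xy - 5x + 5x^2)(8x + 4)    [distributive law]
= (18y^2 + 53y - 47xy + 20 - 25x + 5x^2)(8x + 4)    [combine like terms]
= 144xy^2 + 72y^2 + 424xy + 212y - 376x^2y - 188xy + 160x + 80 - 200x^2 - 100x + 40x^3 + 20x^2    [distributive law]
= 144xy^2 + 72y^2 + 236xy + 212y - 376x^2y + 60x + 80 - 180x^2 + 40x^3    [combine like terms]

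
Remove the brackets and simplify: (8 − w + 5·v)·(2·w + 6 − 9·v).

10·w + 48 − 42·v − 2·w² + 19·v·w − 45·v²

(8 − w + 5·v)·(2·w + 6 − 9·v)
= 16·w + 48 − 72·v − 2·w² − 6·w + 9·v·w + 10·v·w + 30·v − 45·v²    [distributive law]
= 10·w + 48 − 42·v − 2·w² + 19·v·w − 45·v²    [combine like terms]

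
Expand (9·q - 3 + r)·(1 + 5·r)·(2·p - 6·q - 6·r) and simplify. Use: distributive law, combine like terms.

18·p·q - 54·q^2 + 30·q·r + 90·p·q·r - 270·q^2·r - 300·q·r^2 - 6·p + 18·q + 18·r - 28·p·r + 84·r^2 + 10·p·r^2 - 30·r^3

(9·q - 3 + r)·(1 + 5·r)·(2·p - 6·q - 6·r)
= (9·q + 45·q·r - 3 - 15·r + r + 5·r^2)·(2·p - 6·q - 6·r)    [distributive law]
= (9·q + 45·q·r - 3 - 14·r + 5·r^2)·(2·p - 6·q - 6·r)    [combine like terms]
= 18·p·q - 54·q^2 - 54·q·r + 90·p·q·r - 270·q^2·r - 270·q·r^2 - 6·p + 18·q + 18·r - 28·p·r + 84·q·r + 84·r^2 + 10·p·r^2 - 30·q·r^2 - 30·r^3    [distributive law]
= 18·p·q - 54·q^2 + 30·q·r + 90·p·q·r - 270·q^2·r - 300·q·r^2 - 6·p + 18·q + 18·r - 28·p·r + 84·r^2 + 10·p·r^2 - 30·r^3    [combine like terms]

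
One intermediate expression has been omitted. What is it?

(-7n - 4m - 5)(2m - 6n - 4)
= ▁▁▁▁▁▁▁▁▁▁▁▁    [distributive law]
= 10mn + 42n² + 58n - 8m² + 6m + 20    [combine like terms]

Applying distributive law to the line above:

-14mn + 42n² + 28n - 8m² + 24mn + 16m - 10m + 30n + 20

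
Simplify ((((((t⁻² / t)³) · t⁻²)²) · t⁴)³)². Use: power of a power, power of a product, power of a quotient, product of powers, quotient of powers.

t⁻¹⁰⁸

((((((t⁻² / t)³) · t⁻²)²) · t⁴)³)²
= (((((t⁻² / t)³) · t⁻²)²) · t⁴)⁶    [power of a power]
= (((((t⁻² / t)³) · t⁻²)²)⁶) · ((t⁴)⁶)    [power of a product]
= ((((t⁻² / t)³) · t⁻²)¹²) · ((t⁴)⁶)    [power of a power]
= ((((t⁻² / t)³)¹²) · ((t⁻²)¹²)) · ((t⁴)⁶)    [power of a product]
= (((t⁻² / t)³⁶) · ((t⁻²)¹²)) · ((t⁴)⁶)    [power of a power]
= ((((t⁻²)³⁶) / (t³⁶)) · ((t⁻²)¹²)) · ((t⁴)⁶)    [power of a quotient]
= ((t⁻⁷² / (t³⁶)) · ((t⁻²)¹²)) · ((t⁴)⁶)    [power of a power]
= (t⁻¹⁰⁸ · ((t⁻²)¹²)) · ((t⁴)⁶)    [quotient of powers]
= (t⁻¹⁰⁸ · t⁻²⁴) · ((t⁴)⁶)    [power of a power]
= t⁻¹³² · ((t⁴)⁶)    [product of powers]
= t⁻¹³² · t²⁴    [power of a power]
= t⁻¹⁰⁸    [product of powers]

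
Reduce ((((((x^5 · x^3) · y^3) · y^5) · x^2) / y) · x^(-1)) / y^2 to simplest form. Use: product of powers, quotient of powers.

((((((x^5 · x^3) · y^3) · y^5) · x^2) / y) · x^(-1)) / y^2
= (((((x^8 · y^3) · y^5) · x^2) / y) · x^(-1)) / y^2    [product of powers]
= x^9y^5    [quotient of powers; product of powers]

x^9y^5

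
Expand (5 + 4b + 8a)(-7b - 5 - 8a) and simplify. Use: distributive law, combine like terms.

(5 + 4b + 8a)(-7b - 5 - 8a)
= -35b - 25 - 40a - 28b² - 20b - 32ab - 56ab - 40a - 64a²    [distributive law]
= -55b - 25 - 80a - 28b² - 88ab - 64a²    [combine like terms]

-55b - 25 - 80a - 28b² - 88ab - 64a²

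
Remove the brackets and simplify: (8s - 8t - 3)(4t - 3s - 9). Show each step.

(8s - 8t - 3)(4t - 3s - 9)
= 32st - 24s^2 - 72s - 32t^2 + 24st + 72t - 12t + 9s + 27    [distributive law]
= 56st - 24s^2 - 63s - 32t^2 + 60t + 27    [combine like terms]

56st - 24s^2 - 63s - 32t^2 + 60t + 27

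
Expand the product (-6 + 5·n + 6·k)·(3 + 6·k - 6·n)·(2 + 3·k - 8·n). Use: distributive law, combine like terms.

-36 - 90·k + 246·n + 18·k² + 285·k·n - 468·n² - 306·k²·n - 42·k·n² + 240·n³ + 108·k³

(-6 + 5·n + 6·k)·(3 + 6·k - 6·n)·(2 + 3·k - 8·n)
= (-18 - 36·k + 36·n + 15·n + 30·k·n - 30·n² + 18·k + 36·k² - 36·k·n)·(2 + 3·k - 8·n)    [distributive law]
= (-18 - 18·k + 51·n - 6·k·n - 30·n² + 36·k²)·(2 + 3·k - 8·n)    [combine like terms]
= -36 - 54·k + 144·n - 36·k - 54·k² + 144·k·n + 102·n + 153·k·n - 408·n² - 12·k·n - 18·k²·n + 48·k·n² - 60·n² - 90·k·n² + 240·n³ + 72·k² + 108·k³ - 288·k²·n    [distributive law]
= -36 - 90·k + 246·n + 18·k² + 285·k·n - 468·n² - 306·k²·n - 42·k·n² + 240·n³ + 108·k³    [combine like terms]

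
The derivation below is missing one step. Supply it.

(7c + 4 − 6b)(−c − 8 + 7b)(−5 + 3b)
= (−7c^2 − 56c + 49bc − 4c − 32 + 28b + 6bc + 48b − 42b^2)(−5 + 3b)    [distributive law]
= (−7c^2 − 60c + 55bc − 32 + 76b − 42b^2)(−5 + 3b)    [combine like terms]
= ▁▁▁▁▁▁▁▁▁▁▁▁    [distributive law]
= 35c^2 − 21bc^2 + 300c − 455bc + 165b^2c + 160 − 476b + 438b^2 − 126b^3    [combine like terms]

Applying distributive law to the line above:

35c^2 − 21bc^2 + 300c − 180bc − 275bc + 165b^2c + 160 − 96b − 380b + 228b^2 + 210b^2 − 126b^3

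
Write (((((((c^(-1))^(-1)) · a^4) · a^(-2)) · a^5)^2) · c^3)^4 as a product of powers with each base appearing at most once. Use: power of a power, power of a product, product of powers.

(((((((c^(-1))^(-1)) · a^4) · a^(-2)) · a^5)^2) · c^3)^4
= (((((((c^(-1))^(-1)) · a^4) · a^(-2)) · a^5)^2)^4) · ((c^3)^4)    [power of a product]
= ((((((c^(-1))^(-1)) · a^4) · a^(-2)) · a^5)^8) · ((c^3)^4)    [power of a power]
= ((((((c^(-1))^(-1)) · a^4) · a^(-2))^8) · ((a^5)^8)) · ((c^3)^4)    [power of a product]
= ((((((c^(-1))^(-1)) · a^4)^8) · ((a^(-2))^8)) · ((a^5)^8)) · ((c^3)^4)    [power of a product]
= ((((((c^(-1))^(-1))^8) · ((a^4)^8)) · ((a^(-2))^8)) · ((a^5)^8)) · ((c^3)^4)    [power of a product]
= (((((c^(-1))^(-8)) · ((a^4)^8)) · ((a^(-2))^8)) · ((a^5)^8)) · ((c^3)^4)    [power of a power]
= (((c^8 · ((a^4)^8)) · ((a^(-2))^8)) · ((a^5)^8)) · ((c^3)^4)    [power of a power]
= (((c^8 · a^32) · ((a^(-2))^8)) · ((a^5)^8)) · ((c^3)^4)    [power of a power]
= (((c^8 · a^32) · a^(-16)) · ((a^5)^8)) · ((c^3)^4)    [power of a power]
= (((c^8 · a^32) · a^(-16)) · a^40) · ((c^3)^4)    [power of a power]
= (((c^8 · a^32) · a^(-16)) · a^40) · c^12    [power of a power]
= a^56c^20    [product of powers]

a^56c^20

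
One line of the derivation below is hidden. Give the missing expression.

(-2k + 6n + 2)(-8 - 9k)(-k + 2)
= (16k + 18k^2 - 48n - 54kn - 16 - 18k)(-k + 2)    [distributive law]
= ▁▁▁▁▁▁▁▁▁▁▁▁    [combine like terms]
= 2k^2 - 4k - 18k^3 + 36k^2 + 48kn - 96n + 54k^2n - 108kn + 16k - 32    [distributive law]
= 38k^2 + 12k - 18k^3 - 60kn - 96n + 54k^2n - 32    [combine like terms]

By combine like terms:

(-2k + 18k^2 - 48n - 54kn - 16)(-k + 2)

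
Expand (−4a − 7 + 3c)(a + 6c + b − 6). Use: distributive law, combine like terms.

−4a^2 − 21ac − 4ab + 17a − 60c − 7b + 42 + 18c^2 + 3bc

(−4a − 7 + 3c)(a + 6c + b − 6)
= −4a^2 − 24ac − 4ab + 24a − 7a − 42c − 7b + 42 + 3ac + 18c^2 + 3bc − 18c    [distributive law]
= −4a^2 − 21ac − 4ab + 17a − 60c − 7b + 42 + 18c^2 + 3bc    [combine like terms]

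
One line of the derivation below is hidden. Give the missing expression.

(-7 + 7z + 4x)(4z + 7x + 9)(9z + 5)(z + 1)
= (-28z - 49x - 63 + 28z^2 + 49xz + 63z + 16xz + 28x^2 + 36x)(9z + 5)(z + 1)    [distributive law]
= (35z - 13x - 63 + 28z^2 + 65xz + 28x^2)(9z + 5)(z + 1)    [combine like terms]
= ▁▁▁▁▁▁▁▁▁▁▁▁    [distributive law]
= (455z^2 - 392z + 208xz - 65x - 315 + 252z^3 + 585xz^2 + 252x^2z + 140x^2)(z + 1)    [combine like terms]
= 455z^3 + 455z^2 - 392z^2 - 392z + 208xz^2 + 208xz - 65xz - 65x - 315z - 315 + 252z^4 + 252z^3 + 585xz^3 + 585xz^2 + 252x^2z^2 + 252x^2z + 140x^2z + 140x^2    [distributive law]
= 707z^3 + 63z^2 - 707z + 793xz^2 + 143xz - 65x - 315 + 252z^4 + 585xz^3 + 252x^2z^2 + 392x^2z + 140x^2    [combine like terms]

After distributive law, the bracketed line is:

(315z^2 + 175z - 117xz - 65x - 567z - 315 + 252z^3 + 140z^2 + 585xz^2 + 325xz + 252x^2z + 140x^2)(z + 1)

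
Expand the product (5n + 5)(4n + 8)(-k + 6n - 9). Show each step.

(5n + 5)(4n + 8)(-k + 6n - 9)
= (20n² + 40n + 20n + 40)(-k + 6n - 9)    [distributive law]
= (20n² + 60n + 40)(-k + 6n - 9)    [combine like terms]
= -20kn² + 120n³ - 180n² - 60kn + 360n² - 540n - 40k + 240n - 360    [distributive law]
= -20kn² + 120n³ + 180n² - 60kn - 300n - 40k - 360    [combine like terms]

-20kn² + 120n³ + 180n² - 60kn - 300n - 40k - 360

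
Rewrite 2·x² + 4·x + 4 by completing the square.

2(x + 1)² + 2

2·x² + 4·x + 4
= 2(x² + 2·x) + 4    [factor out 2 from the x-terms]
= 2(x² + 2·x + 1 − 1) + 4    [add and subtract 1 inside the bracket]
= 2(x + 1)² − 2 + 4    [perfect-square identity]
= 2(x + 1)² + 2    [combine constants]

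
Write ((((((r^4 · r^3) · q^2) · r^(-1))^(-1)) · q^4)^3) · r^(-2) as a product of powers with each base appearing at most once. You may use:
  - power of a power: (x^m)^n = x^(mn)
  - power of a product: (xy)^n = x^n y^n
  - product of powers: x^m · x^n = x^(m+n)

((((((r^4 · r^3) · q^2) · r^(-1))^(-1)) · q^4)^3) · r^(-2)
= ((((((r^4 · r^3) · q^2) · r^(-1))^(-1))^3) · ((q^4)^3)) · r^(-2)    [power of a product]
= (((((r^4 · r^3) · q^2) · r^(-1))^(-3)) · ((q^4)^3)) · r^(-2)    [power of a power]
= (((((r^4 · r^3) · q^2)^(-3)) · ((r^(-1))^(-3))) · ((q^4)^3)) · r^(-2)    [power of a product]
= (((((r^4 · r^3)^(-3)) · ((q^2)^(-3))) · ((r^(-1))^(-3))) · ((q^4)^3)) · r^(-2)    [power of a product]
= ((((((r^4)^(-3)) · ((r^3)^(-3))) · ((q^2)^(-3))) · ((r^(-1))^(-3))) · ((q^4)^3)) · r^(-2)    [power of a product]
= ((((r^(-12) · ((r^3)^(-3))) · ((q^2)^(-3))) · ((r^(-1))^(-3))) · ((q^4)^3)) · r^(-2)    [power of a power]
= ((((r^(-12) · r^(-9)) · ((q^2)^(-3))) · ((r^(-1))^(-3))) · ((q^4)^3)) · r^(-2)    [power of a power]
= (((r^(-21) · ((q^2)^(-3))) · ((r^(-1))^(-3))) · ((q^4)^3)) · r^(-2)    [product of powers]
= (((r^(-21) · q^(-6)) · ((r^(-1))^(-3))) · ((q^4)^3)) · r^(-2)    [power of a power]
= (((r^(-21) · q^(-6)) · r^3) · ((q^4)^3)) · r^(-2)    [power of a power]
= (((r^(-21) · q^(-6)) · r^3) · q^12) · r^(-2)    [power of a power]
= q^6·r^(-20)    [product of powers]

q^6·r^(-20)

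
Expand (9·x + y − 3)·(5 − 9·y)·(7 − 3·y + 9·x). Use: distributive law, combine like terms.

180·x − 414·x·y + 405·x² + 162·x·y² − 729·x²·y + 269·y − 159·y² + 27·y³ − 105

(9·x + y − 3)·(5 − 9·y)·(7 − 3·y + 9·x)
= (45·x − 81·x·y + 5·y − 9·y² − 15 + 27·y)·(7 − 3·y + 9·x)    [distributive law]
= (45·x − 81·x·y + 32·y − 9·y² − 15)·(7 − 3·y + 9·x)    [combine like terms]
= 315·x − 135·x·y + 405·x² − 567·x·y + 243·x·y² − 729·x²·y + 224·y − 96·y² + 288·x·y − 63·y² + 27·y³ − 81·x·y² − 105 + 45·y − 135·x    [distributive law]
= 180·x − 414·x·y + 405·x² + 162·x·y² − 729·x²·y + 269·y − 159·y² + 27·y³ − 105    [combine like terms]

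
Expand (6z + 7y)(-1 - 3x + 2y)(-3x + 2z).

18xz - 12z² + 54x²z - 36xz² - 78xyz + 24yz² + 21xy - 14yz + 63x²y - 42xy² + 28y²z

(6z + 7y)(-1 - 3x + 2y)(-3x + 2z)
= (-6z - 18xz + 12yz - 7y - 21xy + 14y²)(-3x + 2z)    [distributive law]
= 18xz - 12z² + 54x²z - 36xz² - 36xyz + 24yz² + 21xy - 14yz + 63x²y - 42xyz - 42xy² + 28y²z    [distributive law]
= 18xz - 12z² + 54x²z - 36xz² - 78xyz + 24yz² + 21xy - 14yz + 63x²y - 42xy² + 28y²z    [combine like terms]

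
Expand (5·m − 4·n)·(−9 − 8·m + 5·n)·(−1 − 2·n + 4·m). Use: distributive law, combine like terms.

45·m + 177·m·n − 140·m^2 + 308·m^2·n − 160·m^3 − 194·m·n^2 − 36·n − 52·n^2 + 40·n^3

(5·m − 4·n)·(−9 − 8·m + 5·n)·(−1 − 2·n + 4·m)
= (−45·m − 40·m^2 + 25·m·n + 36·n + 32·m·n − 20·n^2)·(−1 − 2·n + 4·m)    [distributive law]
= (−45·m − 40·m^2 + 57·m·n + 36·n − 20·n^2)·(−1 − 2·n + 4·m)    [combine like terms]
= 45·m + 90·m·n − 180·m^2 + 40·m^2 + 80·m^2·n − 160·m^3 − 57·m·n − 114·m·n^2 + 228·m^2·n − 36·n − 72·n^2 + 144·m·n + 20·n^2 + 40·n^3 − 80·m·n^2    [distributive law]
= 45·m + 177·m·n − 140·m^2 + 308·m^2·n − 160·m^3 − 194·m·n^2 − 36·n − 52·n^2 + 40·n^3    [combine like terms]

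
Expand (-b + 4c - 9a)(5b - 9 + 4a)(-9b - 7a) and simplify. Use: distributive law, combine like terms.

(-b + 4c - 9a)(5b - 9 + 4a)(-9b - 7a)
= (-5b^2 + 9b - 4ab + 20bc - 36c + 16ac - 45ab + 81a - 36a^2)(-9b - 7a)    [distributive law]
= (-5b^2 + 9b - 49ab + 20bc - 36c + 16ac + 81a - 36a^2)(-9b - 7a)    [combine like terms]
= 45b^3 + 35ab^2 - 81b^2 - 63ab + 441ab^2 + 343a^2b - 180b^2c - 140abc + 324bc + 252ac - 144abc - 112a^2c - 729ab - 567a^2 + 324a^2b + 252a^3    [distributive law]
= 45b^3 + 476ab^2 - 81b^2 - 792ab + 667a^2b - 180b^2c - 284abc + 324bc + 252ac - 112a^2c - 567a^2 + 252a^3    [combine like terms]

45b^3 + 476ab^2 - 81b^2 - 792ab + 667a^2b - 180b^2c - 284abc + 324bc + 252ac - 112a^2c - 567a^2 + 252a^3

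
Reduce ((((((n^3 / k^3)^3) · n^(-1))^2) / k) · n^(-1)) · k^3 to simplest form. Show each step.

k^(-16)·n^15

((((((n^3 / k^3)^3) · n^(-1))^2) / k) · n^(-1)) · k^3
= ((((((n^3 / k^3)^3)^2) · ((n^(-1))^2)) / k) · n^(-1)) · k^3    [power of a product]
= (((((n^3 / k^3)^6) · ((n^(-1))^2)) / k) · n^(-1)) · k^3    [power of a power]
= ((((((n^3)^6) / ((k^3)^6)) · ((n^(-1))^2)) / k) · n^(-1)) · k^3    [power of a quotient]
= ((((n^18 / ((k^3)^6)) · ((n^(-1))^2)) / k) · n^(-1)) · k^3    [power of a power]
= ((((n^18 / k^18) · ((n^(-1))^2)) / k) · n^(-1)) · k^3    [power of a power]
= ((((n^18 / k^18) · n^(-2)) / k) · n^(-1)) · k^3    [power of a power]
= k^(-16)·n^15    [quotient of powers; product of powers]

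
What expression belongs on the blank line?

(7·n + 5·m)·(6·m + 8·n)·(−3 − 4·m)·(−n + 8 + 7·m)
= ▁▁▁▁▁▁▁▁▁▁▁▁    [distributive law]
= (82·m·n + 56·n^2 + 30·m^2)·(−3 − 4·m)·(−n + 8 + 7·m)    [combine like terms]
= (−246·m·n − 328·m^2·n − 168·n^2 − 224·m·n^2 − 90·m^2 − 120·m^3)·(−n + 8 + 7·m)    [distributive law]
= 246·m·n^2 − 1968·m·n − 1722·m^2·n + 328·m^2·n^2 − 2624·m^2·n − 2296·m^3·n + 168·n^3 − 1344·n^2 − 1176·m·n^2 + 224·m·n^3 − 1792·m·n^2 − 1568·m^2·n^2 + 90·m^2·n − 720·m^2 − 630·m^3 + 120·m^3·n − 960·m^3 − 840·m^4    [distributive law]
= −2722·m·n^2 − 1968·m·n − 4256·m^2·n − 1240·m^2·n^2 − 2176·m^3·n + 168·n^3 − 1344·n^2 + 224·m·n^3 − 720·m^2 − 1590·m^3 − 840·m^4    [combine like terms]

By distributive law:

(42·m·n + 56·n^2 + 30·m^2 + 40·m·n)·(−3 − 4·m)·(−n + 8 + 7·m)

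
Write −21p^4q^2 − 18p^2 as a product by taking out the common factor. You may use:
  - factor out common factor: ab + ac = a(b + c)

−21p^4q^2 − 18p^2
= 3(−7p^4q^2 − 6p^2)    [factor out 3]
= 3p^2(−7p^2q^2 − 6)    [factor out p^2]

3p^2(−7p^2q^2 − 6)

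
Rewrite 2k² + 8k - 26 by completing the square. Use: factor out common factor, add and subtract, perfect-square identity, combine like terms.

2(k + 2)² - 34

2k² + 8k - 26
= 2(k² + 4k) - 26    [factor out 2 from the k-terms]
= 2(k² + 4k + 4 - 4) - 26    [add and subtract 4 inside the bracket]
= 2(k + 2)² - 8 - 26    [perfect-square identity]
= 2(k + 2)² - 34    [combine constants]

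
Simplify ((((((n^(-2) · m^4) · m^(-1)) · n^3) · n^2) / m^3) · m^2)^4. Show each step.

((((((n^(-2) · m^4) · m^(-1)) · n^3) · n^2) / m^3) · m^2)^4
= ((((((n^(-2) · m^4) · m^(-1)) · n^3) · n^2) / m^3)^4) · ((m^2)^4)    [power of a product]
= ((((((n^(-2) · m^4) · m^(-1)) · n^3) · n^2)^4) / ((m^3)^4)) · ((m^2)^4)    [power of a quotient]
= ((((((n^(-2) · m^4) · m^(-1)) · n^3)^4) · ((n^2)^4)) / ((m^3)^4)) · ((m^2)^4)    [power of a product]
= ((((((n^(-2) · m^4) · m^(-1))^4) · ((n^3)^4)) · ((n^2)^4)) / ((m^3)^4)) · ((m^2)^4)    [power of a product]
= ((((((n^(-2) · m^4)^4) · ((m^(-1))^4)) · ((n^3)^4)) · ((n^2)^4)) / ((m^3)^4)) · ((m^2)^4)    [power of a product]
= (((((((n^(-2))^4) · ((m^4)^4)) · ((m^(-1))^4)) · ((n^3)^4)) · ((n^2)^4)) / ((m^3)^4)) · ((m^2)^4)    [power of a product]
= (((((n^(-8) · ((m^4)^4)) · ((m^(-1))^4)) · ((n^3)^4)) · ((n^2)^4)) / ((m^3)^4)) · ((m^2)^4)    [power of a power]
= (((((n^(-8) · m^16) · ((m^(-1))^4)) · ((n^3)^4)) · ((n^2)^4)) / ((m^3)^4)) · ((m^2)^4)    [power of a power]
= (((((n^(-8) · m^16) · m^(-4)) · ((n^3)^4)) · ((n^2)^4)) / ((m^3)^4)) · ((m^2)^4)    [power of a power]
= (((((n^(-8) · m^16) · m^(-4)) · n^12) · ((n^2)^4)) / ((m^3)^4)) · ((m^2)^4)    [power of a power]
= (((((n^(-8) · m^16) · m^(-4)) · n^12) · n^8) / ((m^3)^4)) · ((m^2)^4)    [power of a power]
= (((((n^(-8) · m^16) · m^(-4)) · n^12) · n^8) / m^12) · ((m^2)^4)    [power of a power]
= (((((n^(-8) · m^16) · m^(-4)) · n^12) · n^8) / m^12) · m^8    [power of a power]
= m^8n^12    [quotient of powers; product of powers]

m^8n^12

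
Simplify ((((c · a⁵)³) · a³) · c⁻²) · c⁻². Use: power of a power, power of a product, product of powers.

((((c · a⁵)³) · a³) · c⁻²) · c⁻²
= ((((c³) · ((a⁵)³)) · a³) · c⁻²) · c⁻²    [power of a product]
= (((c³ · a¹⁵) · a³) · c⁻²) · c⁻²    [power of a power]
= a¹⁸c⁻¹    [product of powers]

a¹⁸c⁻¹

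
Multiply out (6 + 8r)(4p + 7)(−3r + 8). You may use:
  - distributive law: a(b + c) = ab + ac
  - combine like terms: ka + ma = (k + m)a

184pr + 192p + 322r + 336 − 96pr² − 168r²

(6 + 8r)(4p + 7)(−3r + 8)
= (24p + 42 + 32pr + 56r)(−3r + 8)    [distributive law]
= −72pr + 192p − 126r + 336 − 96pr² + 256pr − 168r² + 448r    [distributive law]
= 184pr + 192p + 322r + 336 − 96pr² − 168r²    [combine like terms]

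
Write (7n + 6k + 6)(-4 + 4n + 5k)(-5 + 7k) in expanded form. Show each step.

20n - 323kn - 140n^2 + 196kn^2 + 413k^2n - 198k - 108k^2 + 210k^3 + 120

(7n + 6k + 6)(-4 + 4n + 5k)(-5 + 7k)
= (-28n + 28n^2 + 35kn - 24k + 24kn + 30k^2 - 24 + 24n + 30k)(-5 + 7k)    [distributive law]
= (-4n + 28n^2 + 59kn + 6k + 30k^2 - 24)(-5 + 7k)    [combine like terms]
= 20n - 28kn - 140n^2 + 196kn^2 - 295kn + 413k^2n - 30k + 42k^2 - 150k^2 + 210k^3 + 120 - 168k    [distributive law]
= 20n - 323kn - 140n^2 + 196kn^2 + 413k^2n - 198k - 108k^2 + 210k^3 + 120    [combine like terms]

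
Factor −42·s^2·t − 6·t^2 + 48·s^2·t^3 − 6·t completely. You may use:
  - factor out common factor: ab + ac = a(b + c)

−42·s^2·t − 6·t^2 + 48·s^2·t^3 − 6·t
= 6(−7·s^2·t − t^2 + 8·s^2·t^3 − t)    [factor out 6]
= 6·t(−7·s^2 − t + 8·s^2·t^2 − 1)    [factor out t]

6·t(−7·s^2 − t + 8·s^2·t^2 − 1)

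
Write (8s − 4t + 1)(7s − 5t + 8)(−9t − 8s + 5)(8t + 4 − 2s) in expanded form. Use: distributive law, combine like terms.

(8s − 4t + 1)(7s − 5t + 8)(−9t − 8s + 5)(8t + 4 − 2s)
= (56s² − 40st + 64s − 28st + 20t² − 32t + 7s − 5t + 8)(−9t − 8s + 5)(8t + 4 − 2s)    [distributive law]
= (56s² − 68st + 71s + 20t² − 37t + 8)(−9t − 8s + 5)(8t + 4 − 2s)    [combine like terms]
= (−504s²t − 448s³ + 280s² + 612st² + 544s²t − 340st − 639st − 568s² + 355s − 180t³ − 160st² + 100t² + 333t² + 296st − 185t − 72t − 64s + 40)(8t + 4 − 2s)    [distributive law]
= (40s²t − 448s³ − 288s² + 452st² − 683st + 291s − 180t³ + 433t² − 257t + 40)(8t + 4 − 2s)    [combine like terms]
= 320s²t² + 160s²t − 80s³t − 3584s³t − 1792s³ + 896s⁴ − 2304s²t − 1152s² + 576s³ + 3616st³ + 1808st² − 904s²t² − 5464st² − 2732st + 1366s²t + 2328st + 1164s − 582s² − 1440t⁴ − 720t³ + 360st³ + 3464t³ + 1732t² − 866st² − 2056t² − 1028t + 514st + 320t + 160 − 80s    [distributive law]
= −584s²t² − 778s²t − 3664s³t − 1216s³ + 896s⁴ − 1734s² + 3976st³ − 4522st² + 110st + 1084s − 1440t⁴ + 2744t³ − 324t² − 708t + 160    [combine like terms]

−584s²t² − 778s²t − 3664s³t − 1216s³ + 896s⁴ − 1734s² + 3976st³ − 4522st² + 110st + 1084s − 1440t⁴ + 2744t³ − 324t² − 708t + 160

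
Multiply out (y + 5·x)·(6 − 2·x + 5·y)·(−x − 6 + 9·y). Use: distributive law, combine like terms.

126·x·y − 36·y + 24·y^2 − 113·x^2·y + 202·x·y^2 + 45·y^3 + 30·x^2 − 180·x + 10·x^3

(y + 5·x)·(6 − 2·x + 5·y)·(−x − 6 + 9·y)
= (6·y − 2·x·y + 5·y^2 + 30·x − 10·x^2 + 25·x·y)·(−x − 6 + 9·y)    [distributive law]
= (6·y + 23·x·y + 5·y^2 + 30·x − 10·x^2)·(−x − 6 + 9·y)    [combine like terms]
= −6·x·y − 36·y + 54·y^2 − 23·x^2·y − 138·x·y + 207·x·y^2 − 5·x·y^2 − 30·y^2 + 45·y^3 − 30·x^2 − 180·x + 270·x·y + 10·x^3 + 60·x^2 − 90·x^2·y    [distributive law]
= 126·x·y − 36·y + 24·y^2 − 113·x^2·y + 202·x·y^2 + 45·y^3 + 30·x^2 − 180·x + 10·x^3    [combine like terms]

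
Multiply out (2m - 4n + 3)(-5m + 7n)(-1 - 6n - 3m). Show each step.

55m² - 42m²n + 30m³ - 7mn - 120mn² - 98n² + 168n³ + 15m - 21n

(2m - 4n + 3)(-5m + 7n)(-1 - 6n - 3m)
= (-10m² + 14mn + 20mn - 28n² - 15m + 21n)(-1 - 6n - 3m)    [distributive law]
= (-10m² + 34mn - 28n² - 15m + 21n)(-1 - 6n - 3m)    [combine like terms]
= 10m² + 60m²n + 30m³ - 34mn - 204mn² - 102m²n + 28n² + 168n³ + 84mn² + 15m + 90mn + 45m² - 21n - 126n² - 63mn    [distributive law]
= 55m² - 42m²n + 30m³ - 7mn - 120mn² - 98n² + 168n³ + 15m - 21n    [combine like terms]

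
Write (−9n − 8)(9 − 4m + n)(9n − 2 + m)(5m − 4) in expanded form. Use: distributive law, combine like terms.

−5175mn^2 + 3132n^2 − 2858mn + 1880n + 491m^2n + 1575m^2n^2 + 180m^3n − 405mn^3 + 324n^3 + 1264m − 576 − 808m^2 + 160m^3

(−9n − 8)(9 − 4m + n)(9n − 2 + m)(5m − 4)
= (−81n + 36mn − 9n^2 − 72 + 32m − 8n)(9n − 2 + m)(5m − 4)    [distributive law]
= (−89n + 36mn − 9n^2 − 72 + 32m)(9n − 2 + m)(5m − 4)    [combine like terms]
= (−801n^2 + 178n − 89mn + 324mn^2 − 72mn + 36m^2n − 81n^3 + 18n^2 − 9mn^2 − 648n + 144 − 72m + 288mn − 64m + 32m^2)(5m − 4)    [distributive law]
= (−783n^2 − 470n + 127mn + 315mn^2 + 36m^2n − 81n^3 + 144 − 136m + 32m^2)(5m − 4)    [combine like terms]
= −3915mn^2 + 3132n^2 − 2350mn + 1880n + 635m^2n − 508mn + 1575m^2n^2 − 1260mn^2 + 180m^3n − 144m^2n − 405mn^3 + 324n^3 + 720m − 576 − 680m^2 + 544m + 160m^3 − 128m^2    [distributive law]
= −5175mn^2 + 3132n^2 − 2858mn + 1880n + 491m^2n + 1575m^2n^2 + 180m^3n − 405mn^3 + 324n^3 + 1264m − 576 − 808m^2 + 160m^3    [combine like terms]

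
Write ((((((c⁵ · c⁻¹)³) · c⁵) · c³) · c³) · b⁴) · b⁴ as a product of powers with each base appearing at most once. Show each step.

b⁸c²³

((((((c⁵ · c⁻¹)³) · c⁵) · c³) · c³) · b⁴) · b⁴
= (((((((c⁵)³) · ((c⁻¹)³)) · c⁵) · c³) · c³) · b⁴) · b⁴    [power of a product]
= (((((c¹⁵ · ((c⁻¹)³)) · c⁵) · c³) · c³) · b⁴) · b⁴    [power of a power]
= (((((c¹⁵ · c⁻³) · c⁵) · c³) · c³) · b⁴) · b⁴    [power of a power]
= ((((c¹² · c⁵) · c³) · c³) · b⁴) · b⁴    [product of powers]
= (((c¹⁷ · c³) · c³) · b⁴) · b⁴    [product of powers]
= ((c²⁰ · c³) · b⁴) · b⁴    [product of powers]
= (c²³ · b⁴) · b⁴    [product of powers]
= b⁸c²³    [product of powers]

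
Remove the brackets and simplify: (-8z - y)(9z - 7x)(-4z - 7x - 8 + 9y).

(-8z - y)(9z - 7x)(-4z - 7x - 8 + 9y)
= (-72z^2 + 56xz - 9yz + 7xy)(-4z - 7x - 8 + 9y)    [distributive law]
= 288z^3 + 504xz^2 + 576z^2 - 648yz^2 - 224xz^2 - 392x^2z - 448xz + 504xyz + 36yz^2 + 63xyz + 72yz - 81y^2z - 28xyz - 49x^2y - 56xy + 63xy^2    [distributive law]
= 288z^3 + 280xz^2 + 576z^2 - 612yz^2 - 392x^2z - 448xz + 539xyz + 72yz - 81y^2z - 49x^2y - 56xy + 63xy^2    [combine like terms]

288z^3 + 280xz^2 + 576z^2 - 612yz^2 - 392x^2z - 448xz + 539xyz + 72yz - 81y^2z - 49x^2y - 56xy + 63xy^2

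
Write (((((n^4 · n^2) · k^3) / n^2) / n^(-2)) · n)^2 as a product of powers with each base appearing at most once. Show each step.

(((((n^4 · n^2) · k^3) / n^2) / n^(-2)) · n)^2
= (((((n^4 · n^2) · k^3) / n^2) / n^(-2))^2) · (n^2)    [power of a product]
= (((((n^4 · n^2) · k^3) / n^2)^2) / ((n^(-2))^2)) · (n^2)    [power of a quotient]
= (((((n^4 · n^2) · k^3)^2) / ((n^2)^2)) / ((n^(-2))^2)) · (n^2)    [power of a quotient]
= (((((n^4 · n^2)^2) · ((k^3)^2)) / ((n^2)^2)) / ((n^(-2))^2)) · (n^2)    [power of a product]
= ((((((n^4)^2) · ((n^2)^2)) · ((k^3)^2)) / ((n^2)^2)) / ((n^(-2))^2)) · (n^2)    [power of a product]
= ((((n^8 · ((n^2)^2)) · ((k^3)^2)) / ((n^2)^2)) / ((n^(-2))^2)) · (n^2)    [power of a power]
= ((((n^8 · n^4) · ((k^3)^2)) / ((n^2)^2)) / ((n^(-2))^2)) · (n^2)    [power of a power]
= (((n^12 · ((k^3)^2)) / ((n^2)^2)) / ((n^(-2))^2)) · (n^2)    [product of powers]
= (((n^12 · k^6) / ((n^2)^2)) / ((n^(-2))^2)) · (n^2)    [power of a power]
= (((n^12 · k^6) / n^4) / ((n^(-2))^2)) · (n^2)    [power of a power]
= (((n^12 · k^6) / n^4) / n^(-4)) · (n^2)    [power of a power]
= k^6·n^14    [quotient of powers; product of powers]

k^6·n^14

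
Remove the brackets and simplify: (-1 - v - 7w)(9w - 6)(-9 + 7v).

(-1 - v - 7w)(9w - 6)(-9 + 7v)
= (-9w + 6 - 9vw + 6v - 63w^2 + 42w)(-9 + 7v)    [distributive law]
= (33w + 6 - 9vw + 6v - 63w^2)(-9 + 7v)    [combine like terms]
= -297w + 231vw - 54 + 42v + 81vw - 63v^2w - 54v + 42v^2 + 567w^2 - 441vw^2    [distributive law]
= -297w + 312vw - 54 - 12v - 63v^2w + 42v^2 + 567w^2 - 441vw^2    [combine like terms]

-297w + 312vw - 54 - 12v - 63v^2w + 42v^2 + 567w^2 - 441vw^2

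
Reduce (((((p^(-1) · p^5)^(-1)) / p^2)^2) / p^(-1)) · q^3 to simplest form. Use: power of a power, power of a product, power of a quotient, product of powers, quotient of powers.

p^(-11)·q^3

(((((p^(-1) · p^5)^(-1)) / p^2)^2) / p^(-1)) · q^3
= (((((p^(-1) · p^5)^(-1))^2) / ((p^2)^2)) / p^(-1)) · q^3    [power of a quotient]
= ((((p^(-1) · p^5)^(-2)) / ((p^2)^2)) / p^(-1)) · q^3    [power of a power]
= (((((p^(-1))^(-2)) · ((p^5)^(-2))) / ((p^2)^2)) / p^(-1)) · q^3    [power of a product]
= (((p^2 · ((p^5)^(-2))) / ((p^2)^2)) / p^(-1)) · q^3    [power of a power]
= (((p^2 · p^(-10)) / ((p^2)^2)) / p^(-1)) · q^3    [power of a power]
= ((p^(-8) / ((p^2)^2)) / p^(-1)) · q^3    [product of powers]
= ((p^(-8) / p^4) / p^(-1)) · q^3    [power of a power]
= (p^(-12) / p^(-1)) · q^3    [quotient of powers]
= p^(-11) · q^3    [quotient of powers]
= p^(-11)·q^3    [rearrange]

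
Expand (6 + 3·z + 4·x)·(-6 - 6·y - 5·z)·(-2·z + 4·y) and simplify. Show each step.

(6 + 3·z + 4·x)·(-6 - 6·y - 5·z)·(-2·z + 4·y)
= (-36 - 36·y - 30·z - 18·z - 18·y·z - 15·z^2 - 24·x - 24·x·y - 20·x·z)·(-2·z + 4·y)    [distributive law]
= (-36 - 36·y - 48·z - 18·y·z - 15·z^2 - 24·x - 24·x·y - 20·x·z)·(-2·z + 4·y)    [combine like terms]
= 72·z - 144·y + 72·y·z - 144·y^2 + 96·z^2 - 192·y·z + 36·y·z^2 - 72·y^2·z + 30·z^3 - 60·y·z^2 + 48·x·z - 96·x·y + 48·x·y·z - 96·x·y^2 + 40·x·z^2 - 80·x·y·z    [distributive law]
= 72·z - 144·y - 120·y·z - 144·y^2 + 96·z^2 - 24·y·z^2 - 72·y^2·z + 30·z^3 + 48·x·z - 96·x·y - 32·x·y·z - 96·x·y^2 + 40·x·z^2    [combine like terms]

72·z - 144·y - 120·y·z - 144·y^2 + 96·z^2 - 24·y·z^2 - 72·y^2·z + 30·z^3 + 48·x·z - 96·x·y - 32·x·y·z - 96·x·y^2 + 40·x·z^2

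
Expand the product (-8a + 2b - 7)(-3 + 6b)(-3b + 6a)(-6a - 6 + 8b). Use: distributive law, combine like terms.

(-8a + 2b - 7)(-3 + 6b)(-3b + 6a)(-6a - 6 + 8b)
= (24a - 48ab - 6b + 12b^2 + 21 - 42b)(-3b + 6a)(-6a - 6 + 8b)    [distributive law]
= (24a - 48ab - 48b + 12b^2 + 21)(-3b + 6a)(-6a - 6 + 8b)    [combine like terms]
= (-72ab + 144a^2 + 144ab^2 - 288a^2b + 144b^2 - 288ab - 36b^3 + 72ab^2 - 63b + 126a)(-6a - 6 + 8b)    [distributive law]
= (-360ab + 144a^2 + 216ab^2 - 288a^2b + 144b^2 - 36b^3 - 63b + 126a)(-6a - 6 + 8b)    [combine like terms]
= 2160a^2b + 2160ab - 2880ab^2 - 864a^3 - 864a^2 + 1152a^2b - 1296a^2b^2 - 1296ab^2 + 1728ab^3 + 1728a^3b + 1728a^2b - 2304a^2b^2 - 864ab^2 - 864b^2 + 1152b^3 + 216ab^3 + 216b^3 - 288b^4 + 378ab + 378b - 504b^2 - 756a^2 - 756a + 1008ab    [distributive law]
= 5040a^2b + 3546ab - 5040ab^2 - 864a^3 - 1620a^2 - 3600a^2b^2 + 1944ab^3 + 1728a^3b - 1368b^2 + 1368b^3 - 288b^4 + 378b - 756a    [combine like terms]

5040a^2b + 3546ab - 5040ab^2 - 864a^3 - 1620a^2 - 3600a^2b^2 + 1944ab^3 + 1728a^3b - 1368b^2 + 1368b^3 - 288b^4 + 378b - 756a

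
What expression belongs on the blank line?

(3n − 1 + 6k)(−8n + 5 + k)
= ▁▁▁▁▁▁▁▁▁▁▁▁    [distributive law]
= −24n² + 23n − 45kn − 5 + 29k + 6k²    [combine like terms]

By distributive law:

−24n² + 15n + 3kn + 8n − 5 − k − 48kn + 30k + 6k²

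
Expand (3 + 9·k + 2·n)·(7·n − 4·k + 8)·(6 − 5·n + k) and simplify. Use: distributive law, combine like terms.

102·n − 101·n^2 + 67·k·n + 384·k − 156·k^2 + 144 − 261·k·n^2 + 235·k^2·n − 36·k^3 − 70·n^3

(3 + 9·k + 2·n)·(7·n − 4·k + 8)·(6 − 5·n + k)
= (21·n − 12·k + 24 + 63·k·n − 36·k^2 + 72·k + 14·n^2 − 8·k·n + 16·n)·(6 − 5·n + k)    [distributive law]
= (37·n + 60·k + 24 + 55·k·n − 36·k^2 + 14·n^2)·(6 − 5·n + k)    [combine like terms]
= 222·n − 185·n^2 + 37·k·n + 360·k − 300·k·n + 60·k^2 + 144 − 120·n + 24·k + 330·k·n − 275·k·n^2 + 55·k^2·n − 216·k^2 + 180·k^2·n − 36·k^3 + 84·n^2 − 70·n^3 + 14·k·n^2    [distributive law]
= 102·n − 101·n^2 + 67·k·n + 384·k − 156·k^2 + 144 − 261·k·n^2 + 235·k^2·n − 36·k^3 − 70·n^3    [combine like terms]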